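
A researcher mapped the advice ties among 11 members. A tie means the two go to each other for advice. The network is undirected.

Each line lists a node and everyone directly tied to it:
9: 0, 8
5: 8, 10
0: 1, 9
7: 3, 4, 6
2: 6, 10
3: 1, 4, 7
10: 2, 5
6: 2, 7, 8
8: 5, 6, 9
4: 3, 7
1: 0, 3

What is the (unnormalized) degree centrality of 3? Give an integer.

3

3 is directly tied to 1, 4, and 7. That is 3 neighbors, so the degree of 3 is 3.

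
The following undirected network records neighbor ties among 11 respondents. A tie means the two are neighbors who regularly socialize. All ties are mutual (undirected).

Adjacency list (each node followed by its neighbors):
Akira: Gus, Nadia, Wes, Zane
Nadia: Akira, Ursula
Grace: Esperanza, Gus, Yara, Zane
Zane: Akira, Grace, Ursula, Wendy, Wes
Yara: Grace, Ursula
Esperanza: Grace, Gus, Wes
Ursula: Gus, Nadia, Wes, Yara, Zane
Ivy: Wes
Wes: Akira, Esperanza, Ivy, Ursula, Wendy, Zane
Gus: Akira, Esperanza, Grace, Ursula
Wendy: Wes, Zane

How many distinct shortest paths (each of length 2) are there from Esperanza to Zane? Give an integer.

The shortest distance is 2. The length-2 paths are: Esperanza–Wes–Zane; Esperanza–Grace–Zane.
That gives 2 distinct shortest paths.

2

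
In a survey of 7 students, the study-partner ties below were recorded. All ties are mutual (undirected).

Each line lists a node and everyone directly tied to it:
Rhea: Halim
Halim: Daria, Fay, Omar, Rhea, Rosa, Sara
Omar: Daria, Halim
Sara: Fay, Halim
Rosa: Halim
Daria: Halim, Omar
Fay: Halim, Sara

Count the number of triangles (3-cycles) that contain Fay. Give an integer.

1

Fay's neighbors: Halim and Sara.
Neighbor pairs that are themselves tied: Fay–Halim–Sara. Each forms one triangle with Fay, for 1 in total.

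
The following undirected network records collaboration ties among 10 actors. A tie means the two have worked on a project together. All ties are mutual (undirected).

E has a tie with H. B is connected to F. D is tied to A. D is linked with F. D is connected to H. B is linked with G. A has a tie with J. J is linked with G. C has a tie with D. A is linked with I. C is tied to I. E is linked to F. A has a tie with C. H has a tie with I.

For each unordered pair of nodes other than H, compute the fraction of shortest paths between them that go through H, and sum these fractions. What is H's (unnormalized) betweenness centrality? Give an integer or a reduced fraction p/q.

Pairs whose geodesics pass through H — D–I: 1/3; D–E: 1/2; C–E: 2/3; I–B: 2/5; I–F: 2/4; I–E: 1; A–E: 2/3; J–E: 2/4.
All other pairs contribute 0.
Summing the contributions gives betweenness(H) = 137/30.

137/30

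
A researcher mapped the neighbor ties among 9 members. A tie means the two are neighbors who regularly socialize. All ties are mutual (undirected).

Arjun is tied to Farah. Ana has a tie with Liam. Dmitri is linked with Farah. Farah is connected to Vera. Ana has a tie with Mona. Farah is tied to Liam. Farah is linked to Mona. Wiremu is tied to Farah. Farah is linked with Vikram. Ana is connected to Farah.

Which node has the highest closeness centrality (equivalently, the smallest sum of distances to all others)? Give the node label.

Farness (sum of distances to all others) for each node — Ana:13, Arjun:15, Dmitri:15, Farah:8, Liam:14, Mona:14, Vera:15, Vikram:15, Wiremu:15.
The smallest farness is 8, for Farah, so Farah has the highest closeness.

Farah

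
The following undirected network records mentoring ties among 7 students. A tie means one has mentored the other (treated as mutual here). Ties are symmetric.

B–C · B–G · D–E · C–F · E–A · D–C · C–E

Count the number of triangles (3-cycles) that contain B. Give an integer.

0

B's neighbors are C and G, but none of them are tied to each other, so no triangle contains B.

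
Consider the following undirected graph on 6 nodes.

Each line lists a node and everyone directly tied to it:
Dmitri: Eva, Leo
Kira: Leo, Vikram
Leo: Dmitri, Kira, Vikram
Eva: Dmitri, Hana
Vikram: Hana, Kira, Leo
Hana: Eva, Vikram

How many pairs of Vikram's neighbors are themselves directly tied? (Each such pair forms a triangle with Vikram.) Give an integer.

Vikram's neighbors: Hana, Kira, and Leo.
Neighbor pairs that are themselves tied: Vikram–Kira–Leo. Each forms one triangle with Vikram, for 1 in total.

1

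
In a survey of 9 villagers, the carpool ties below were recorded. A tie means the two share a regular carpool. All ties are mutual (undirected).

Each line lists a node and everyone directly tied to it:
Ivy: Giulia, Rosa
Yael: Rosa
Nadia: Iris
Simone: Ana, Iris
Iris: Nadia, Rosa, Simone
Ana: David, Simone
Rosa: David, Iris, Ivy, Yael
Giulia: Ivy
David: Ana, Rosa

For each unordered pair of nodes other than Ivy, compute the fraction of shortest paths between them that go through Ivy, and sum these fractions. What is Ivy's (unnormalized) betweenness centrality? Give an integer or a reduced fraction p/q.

7

Pairs whose geodesics pass through Ivy — Iris–Giulia: 1; Rosa–Giulia: 1; David–Giulia: 1; Ana–Giulia: 1; Simone–Giulia: 1; Giulia–Nadia: 1; Giulia–Yael: 1.
All other pairs contribute 0.
Summing the contributions gives betweenness(Ivy) = 7.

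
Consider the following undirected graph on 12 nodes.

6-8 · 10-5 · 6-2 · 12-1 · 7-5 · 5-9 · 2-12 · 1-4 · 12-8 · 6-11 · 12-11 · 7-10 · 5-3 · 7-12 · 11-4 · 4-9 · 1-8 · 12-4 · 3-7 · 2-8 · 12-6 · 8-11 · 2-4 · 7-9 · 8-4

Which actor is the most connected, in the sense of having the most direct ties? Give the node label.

Degrees — 1:3, 2:4, 3:2, 4:6, 5:4, 6:4, 7:5, 8:6, 9:3, 10:2, 11:4, 12:7.
The maximum is 7, attained only by 12.

12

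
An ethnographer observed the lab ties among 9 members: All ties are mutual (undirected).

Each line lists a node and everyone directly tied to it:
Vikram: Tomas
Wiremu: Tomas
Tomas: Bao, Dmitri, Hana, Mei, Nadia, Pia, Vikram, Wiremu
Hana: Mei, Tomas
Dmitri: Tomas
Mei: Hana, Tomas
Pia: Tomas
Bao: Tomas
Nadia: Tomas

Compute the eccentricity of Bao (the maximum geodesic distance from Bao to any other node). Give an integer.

2

Distances from Bao: Dmitri:2, Hana:2, Mei:2, Nadia:2, Pia:2, Tomas:1, Vikram:2, Wiremu:2.
The largest is 2 (to Wiremu, Dmitri, Mei, Vikram, Hana, Pia, and Nadia), so the eccentricity of Bao is 2.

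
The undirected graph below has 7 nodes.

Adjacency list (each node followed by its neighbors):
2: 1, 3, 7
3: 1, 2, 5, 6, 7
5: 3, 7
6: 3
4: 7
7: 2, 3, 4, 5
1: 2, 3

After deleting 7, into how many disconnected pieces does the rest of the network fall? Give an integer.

2

Without 7, the remaining ties split the others into: {1, 2, 3, 5, 6}; {4}.
That's 2 separate components.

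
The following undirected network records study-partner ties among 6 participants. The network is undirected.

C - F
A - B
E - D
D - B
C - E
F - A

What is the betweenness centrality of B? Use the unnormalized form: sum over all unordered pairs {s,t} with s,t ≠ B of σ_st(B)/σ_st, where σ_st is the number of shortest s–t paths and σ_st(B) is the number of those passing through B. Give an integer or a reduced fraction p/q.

2

Pairs whose geodesics pass through B — A–E: 1/2; A–D: 1; F–D: 1/2.
All other pairs contribute 0.
Summing the contributions gives betweenness(B) = 2.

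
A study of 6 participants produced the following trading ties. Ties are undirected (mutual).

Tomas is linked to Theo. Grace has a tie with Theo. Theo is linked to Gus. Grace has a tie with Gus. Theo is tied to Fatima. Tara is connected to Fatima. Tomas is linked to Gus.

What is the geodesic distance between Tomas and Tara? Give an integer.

One shortest route is Tomas – Theo – Fatima – Tara, which uses 3 edges, and at distance 2 from Tomas we only reach {Fatima, Grace}, which does not include Tara. So d(Tomas,Tara) = 3.

3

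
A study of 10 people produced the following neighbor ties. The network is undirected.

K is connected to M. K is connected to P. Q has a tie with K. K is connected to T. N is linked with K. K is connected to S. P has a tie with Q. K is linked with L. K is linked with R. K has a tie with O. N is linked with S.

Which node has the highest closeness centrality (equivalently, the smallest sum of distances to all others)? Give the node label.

K

Farness (sum of distances to all others) for each node — K:9, L:17, M:17, N:16, O:17, P:16, Q:16, R:17, S:16, T:17.
The smallest farness is 9, for K, so K has the highest closeness.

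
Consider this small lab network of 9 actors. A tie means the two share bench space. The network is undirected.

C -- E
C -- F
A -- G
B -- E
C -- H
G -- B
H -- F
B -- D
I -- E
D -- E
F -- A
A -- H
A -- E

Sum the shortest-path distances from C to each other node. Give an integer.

14

Distances from C: A:2, B:2, D:2, E:1, F:1, G:3, H:1, I:2.
Sum = 2 + 2 + 2 + 1 + 1 + 3 + 1 + 2 = 14.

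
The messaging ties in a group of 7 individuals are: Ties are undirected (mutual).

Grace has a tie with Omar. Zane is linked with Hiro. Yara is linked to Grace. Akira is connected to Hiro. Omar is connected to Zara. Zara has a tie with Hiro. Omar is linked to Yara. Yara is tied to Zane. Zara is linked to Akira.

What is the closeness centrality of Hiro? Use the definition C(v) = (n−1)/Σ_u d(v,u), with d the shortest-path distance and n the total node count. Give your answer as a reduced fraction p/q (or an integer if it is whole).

Distances from Hiro: Akira:1, Grace:3, Omar:2, Yara:2, Zane:1, Zara:1. Sum = 10.
n = 7, so closeness = 6/10 = 3/5.

3/5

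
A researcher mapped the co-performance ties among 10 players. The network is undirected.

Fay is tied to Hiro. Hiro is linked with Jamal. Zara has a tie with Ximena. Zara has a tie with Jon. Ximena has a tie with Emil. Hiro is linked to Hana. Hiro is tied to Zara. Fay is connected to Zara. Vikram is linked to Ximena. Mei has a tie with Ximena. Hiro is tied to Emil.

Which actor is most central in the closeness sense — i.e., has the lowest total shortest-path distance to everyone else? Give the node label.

Zara

Farness (sum of distances to all others) for each node — Emil:17, Fay:18, Hana:23, Hiro:15, Jamal:23, Jon:22, Mei:24, Vikram:24, Ximena:16, Zara:14.
The smallest farness is 14, for Zara, so Zara has the highest closeness.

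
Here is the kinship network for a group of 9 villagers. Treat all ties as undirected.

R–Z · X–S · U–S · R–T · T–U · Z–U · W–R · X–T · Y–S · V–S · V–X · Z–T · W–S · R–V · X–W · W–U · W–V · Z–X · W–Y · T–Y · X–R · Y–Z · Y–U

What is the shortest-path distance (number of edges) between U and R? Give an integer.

One shortest route is U – W – R, which uses 2 edges, and U and R are not directly tied, so nothing shorter exists. So d(U,R) = 2.

2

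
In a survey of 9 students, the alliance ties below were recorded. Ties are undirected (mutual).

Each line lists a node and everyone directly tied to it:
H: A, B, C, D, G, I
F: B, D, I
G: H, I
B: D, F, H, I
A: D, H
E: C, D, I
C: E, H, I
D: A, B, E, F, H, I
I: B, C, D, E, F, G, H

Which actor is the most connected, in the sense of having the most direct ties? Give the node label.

Degrees — A:2, B:4, C:3, D:6, E:3, F:3, G:2, H:6, I:7.
The maximum is 7, attained only by I.

I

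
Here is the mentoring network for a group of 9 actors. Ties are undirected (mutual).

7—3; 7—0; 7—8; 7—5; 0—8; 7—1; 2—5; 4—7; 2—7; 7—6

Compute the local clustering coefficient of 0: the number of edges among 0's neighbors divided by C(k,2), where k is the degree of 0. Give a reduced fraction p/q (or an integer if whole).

1

0's neighbors: 7 and 8 (k = 2).
Possible neighbor pairs: C(2,2) = 1. Edges among them: 7–8 → e = 1.
Clustering(0) = 1/1.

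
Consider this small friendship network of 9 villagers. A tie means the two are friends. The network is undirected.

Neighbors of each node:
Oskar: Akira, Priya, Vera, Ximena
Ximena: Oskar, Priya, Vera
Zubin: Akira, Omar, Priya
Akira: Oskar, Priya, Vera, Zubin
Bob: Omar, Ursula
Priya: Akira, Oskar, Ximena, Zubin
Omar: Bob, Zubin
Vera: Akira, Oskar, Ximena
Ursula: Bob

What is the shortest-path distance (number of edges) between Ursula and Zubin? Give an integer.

One shortest route is Ursula – Bob – Omar – Zubin, which uses 3 edges, and at distance 2 from Ursula we only reach {Omar}, which does not include Zubin. So d(Ursula,Zubin) = 3.

3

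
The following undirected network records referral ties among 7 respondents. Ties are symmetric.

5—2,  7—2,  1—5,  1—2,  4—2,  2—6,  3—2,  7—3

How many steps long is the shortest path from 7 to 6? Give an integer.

One shortest route is 7 – 2 – 6, which uses 2 edges, and 7 and 6 are not directly tied, so nothing shorter exists. So d(7,6) = 2.

2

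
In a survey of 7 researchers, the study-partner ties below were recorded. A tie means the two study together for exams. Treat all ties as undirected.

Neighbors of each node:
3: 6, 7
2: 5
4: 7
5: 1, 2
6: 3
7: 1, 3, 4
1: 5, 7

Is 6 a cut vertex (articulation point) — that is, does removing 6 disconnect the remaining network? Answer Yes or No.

Even without 6, every remaining node can still reach every other (the residual graph is connected), so 6 is not a cut vertex.

No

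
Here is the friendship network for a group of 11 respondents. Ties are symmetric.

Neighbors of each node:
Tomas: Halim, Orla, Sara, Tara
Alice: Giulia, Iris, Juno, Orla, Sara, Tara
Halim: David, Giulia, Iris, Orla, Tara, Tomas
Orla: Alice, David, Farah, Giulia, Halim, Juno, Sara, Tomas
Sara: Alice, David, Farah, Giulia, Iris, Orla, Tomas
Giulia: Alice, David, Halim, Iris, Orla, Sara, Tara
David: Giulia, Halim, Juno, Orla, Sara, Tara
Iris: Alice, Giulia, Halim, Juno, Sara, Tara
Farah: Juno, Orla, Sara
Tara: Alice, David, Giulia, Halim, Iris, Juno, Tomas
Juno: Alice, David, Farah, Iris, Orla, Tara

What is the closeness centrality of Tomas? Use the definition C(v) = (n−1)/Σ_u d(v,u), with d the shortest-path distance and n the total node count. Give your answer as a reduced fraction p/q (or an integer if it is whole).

5/8

Distances from Tomas: Alice:2, David:2, Farah:2, Giulia:2, Halim:1, Iris:2, Juno:2, Orla:1, Sara:1, Tara:1. Sum = 16.
n = 11, so closeness = 10/16 = 5/8.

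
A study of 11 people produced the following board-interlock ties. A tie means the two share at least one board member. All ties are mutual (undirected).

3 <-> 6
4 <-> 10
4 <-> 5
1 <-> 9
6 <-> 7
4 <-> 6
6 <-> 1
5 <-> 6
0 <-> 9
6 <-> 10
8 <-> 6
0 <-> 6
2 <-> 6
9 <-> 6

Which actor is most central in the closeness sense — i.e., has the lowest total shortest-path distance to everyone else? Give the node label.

6

Farness (sum of distances to all others) for each node — 0:18, 1:18, 2:19, 3:19, 4:17, 5:18, 6:10, 7:19, 8:19, 9:17, 10:18.
The smallest farness is 10, for 6, so 6 has the highest closeness.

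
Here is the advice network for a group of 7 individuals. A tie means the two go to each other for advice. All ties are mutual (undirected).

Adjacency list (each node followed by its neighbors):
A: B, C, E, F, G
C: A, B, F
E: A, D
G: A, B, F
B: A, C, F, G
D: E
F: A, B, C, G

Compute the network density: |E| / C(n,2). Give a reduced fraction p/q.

11/21

There are 11 edges and 7 nodes, so the maximum possible is C(7,2) = 21.
Density = 11/21.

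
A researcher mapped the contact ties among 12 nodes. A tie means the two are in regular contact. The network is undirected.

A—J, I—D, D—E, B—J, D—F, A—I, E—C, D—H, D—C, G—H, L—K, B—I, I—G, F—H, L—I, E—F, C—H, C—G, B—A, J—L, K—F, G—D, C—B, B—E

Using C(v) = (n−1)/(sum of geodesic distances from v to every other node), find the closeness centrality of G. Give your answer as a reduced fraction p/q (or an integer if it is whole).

Distances from G: A:2, B:2, C:1, D:1, E:2, F:2, H:1, I:1, J:3, K:3, L:2. Sum = 20.
n = 12, so closeness = 11/20.

11/20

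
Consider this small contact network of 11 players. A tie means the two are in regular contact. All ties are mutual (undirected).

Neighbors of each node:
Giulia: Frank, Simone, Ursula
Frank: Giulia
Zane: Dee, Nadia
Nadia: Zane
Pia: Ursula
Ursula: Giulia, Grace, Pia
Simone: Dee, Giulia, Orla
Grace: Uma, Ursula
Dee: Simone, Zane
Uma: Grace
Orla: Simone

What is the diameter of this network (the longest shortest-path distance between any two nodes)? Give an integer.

7

Eccentricity of each node (its greatest distance to any other): Dee:5, Frank:5, Giulia:4, Grace:6, Nadia:7, Orla:5, Pia:6, Simone:4, Uma:7, Ursula:5, Zane:6.
The maximum eccentricity is 7, realized for instance by the pair Nadia–Uma via Nadia – Zane – Dee – Simone – Giulia – Ursula – Grace – Uma. So the diameter is 7.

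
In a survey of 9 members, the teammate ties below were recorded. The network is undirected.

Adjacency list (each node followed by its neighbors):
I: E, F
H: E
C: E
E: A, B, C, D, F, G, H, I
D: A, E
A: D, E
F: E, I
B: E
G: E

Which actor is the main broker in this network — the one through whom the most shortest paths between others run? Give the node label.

Unnormalized betweenness of each node: A:0, B:0, C:0, D:0, E:26, F:0, G:0, H:0, I:0.
E has the largest value, 26, making it the main broker — the node through which the most shortest paths run.

E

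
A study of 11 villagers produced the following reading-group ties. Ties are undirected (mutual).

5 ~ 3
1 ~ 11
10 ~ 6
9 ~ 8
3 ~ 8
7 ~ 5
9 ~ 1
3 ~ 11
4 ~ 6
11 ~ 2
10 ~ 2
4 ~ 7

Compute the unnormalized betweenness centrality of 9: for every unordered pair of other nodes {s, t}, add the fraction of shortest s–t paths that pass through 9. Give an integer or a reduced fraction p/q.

Pairs whose geodesics pass through 9 — 1–8: 1.
All other pairs contribute 0.
Summing the contributions gives betweenness(9) = 1.

1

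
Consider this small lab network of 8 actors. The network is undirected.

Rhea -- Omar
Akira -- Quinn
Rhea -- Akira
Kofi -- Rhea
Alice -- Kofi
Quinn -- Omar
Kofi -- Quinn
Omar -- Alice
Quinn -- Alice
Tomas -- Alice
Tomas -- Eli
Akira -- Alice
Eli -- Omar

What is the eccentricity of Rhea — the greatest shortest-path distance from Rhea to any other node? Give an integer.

Distances from Rhea: Akira:1, Alice:2, Eli:2, Kofi:1, Omar:1, Quinn:2, Tomas:3.
The largest is 3 (to Tomas), so the eccentricity of Rhea is 3.

3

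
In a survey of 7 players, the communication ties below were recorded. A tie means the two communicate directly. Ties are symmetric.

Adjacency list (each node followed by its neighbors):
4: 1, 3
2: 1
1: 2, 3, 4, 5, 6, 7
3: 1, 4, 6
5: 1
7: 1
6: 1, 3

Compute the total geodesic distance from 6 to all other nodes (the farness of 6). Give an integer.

Distances from 6: 1:1, 2:2, 3:1, 4:2, 5:2, 7:2.
Sum = 1 + 2 + 1 + 2 + 2 + 2 = 10.

10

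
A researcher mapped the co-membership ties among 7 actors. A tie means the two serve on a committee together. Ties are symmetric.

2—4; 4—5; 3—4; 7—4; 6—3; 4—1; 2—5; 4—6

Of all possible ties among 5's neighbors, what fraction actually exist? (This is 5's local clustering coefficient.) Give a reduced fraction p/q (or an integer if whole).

1

5's neighbors: 2 and 4 (k = 2).
Possible neighbor pairs: C(2,2) = 1. Edges among them: 2–4 → e = 1.
Clustering(5) = 1/1.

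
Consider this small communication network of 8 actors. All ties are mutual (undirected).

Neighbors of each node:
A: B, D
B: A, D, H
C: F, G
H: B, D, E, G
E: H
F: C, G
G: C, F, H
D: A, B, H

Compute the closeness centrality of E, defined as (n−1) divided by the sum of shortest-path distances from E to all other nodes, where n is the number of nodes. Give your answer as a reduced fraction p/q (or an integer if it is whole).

7/16

Distances from E: A:3, B:2, C:3, D:2, F:3, G:2, H:1. Sum = 16.
n = 8, so closeness = 7/16.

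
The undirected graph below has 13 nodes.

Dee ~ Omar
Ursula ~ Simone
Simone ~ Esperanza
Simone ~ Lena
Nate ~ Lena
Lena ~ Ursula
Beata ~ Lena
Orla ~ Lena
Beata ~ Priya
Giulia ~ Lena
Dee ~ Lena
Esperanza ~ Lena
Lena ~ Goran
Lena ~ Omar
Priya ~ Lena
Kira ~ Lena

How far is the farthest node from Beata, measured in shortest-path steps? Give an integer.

Distances from Beata: Dee:2, Esperanza:2, Giulia:2, Goran:2, Kira:2, Lena:1, Nate:2, Omar:2, Orla:2, Priya:1, Simone:2, Ursula:2.
The largest is 2 (to Giulia, Ursula, Esperanza, Kira, Simone, Nate, Omar, Goran, Dee, and Orla), so the eccentricity of Beata is 2.

2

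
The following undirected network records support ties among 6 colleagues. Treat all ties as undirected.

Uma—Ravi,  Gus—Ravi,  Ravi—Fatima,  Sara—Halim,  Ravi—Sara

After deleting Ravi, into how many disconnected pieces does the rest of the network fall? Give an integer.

4

Without Ravi, the remaining ties split the others into: {Halim, Sara}; {Uma}; {Gus}; {Fatima}.
That's 4 separate components.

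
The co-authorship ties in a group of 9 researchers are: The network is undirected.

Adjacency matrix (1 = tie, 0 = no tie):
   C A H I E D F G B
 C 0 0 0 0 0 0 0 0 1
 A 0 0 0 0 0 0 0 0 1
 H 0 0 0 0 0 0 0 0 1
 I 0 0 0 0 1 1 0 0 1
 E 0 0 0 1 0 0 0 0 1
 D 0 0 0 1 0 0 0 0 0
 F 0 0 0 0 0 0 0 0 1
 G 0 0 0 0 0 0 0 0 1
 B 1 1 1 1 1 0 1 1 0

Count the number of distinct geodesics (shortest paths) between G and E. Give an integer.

The shortest distance is 2, and the only length-2 path is G–B–E. So there is exactly 1 shortest path.

1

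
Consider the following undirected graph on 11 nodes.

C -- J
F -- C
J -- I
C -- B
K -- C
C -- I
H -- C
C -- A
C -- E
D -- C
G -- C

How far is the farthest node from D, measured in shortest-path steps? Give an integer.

Distances from D: A:2, B:2, C:1, E:2, F:2, G:2, H:2, I:2, J:2, K:2.
The largest is 2 (to E, A, K, G, I, J, F, B, and H), so the eccentricity of D is 2.

2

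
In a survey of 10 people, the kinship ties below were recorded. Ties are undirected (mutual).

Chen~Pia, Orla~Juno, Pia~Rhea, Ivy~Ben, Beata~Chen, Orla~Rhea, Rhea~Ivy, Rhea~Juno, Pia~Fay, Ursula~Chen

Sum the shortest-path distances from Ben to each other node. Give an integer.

30

Distances from Ben: Beata:5, Chen:4, Fay:4, Ivy:1, Juno:3, Orla:3, Pia:3, Rhea:2, Ursula:5.
Sum = 5 + 4 + 4 + 1 + 3 + 3 + 3 + 2 + 5 = 30.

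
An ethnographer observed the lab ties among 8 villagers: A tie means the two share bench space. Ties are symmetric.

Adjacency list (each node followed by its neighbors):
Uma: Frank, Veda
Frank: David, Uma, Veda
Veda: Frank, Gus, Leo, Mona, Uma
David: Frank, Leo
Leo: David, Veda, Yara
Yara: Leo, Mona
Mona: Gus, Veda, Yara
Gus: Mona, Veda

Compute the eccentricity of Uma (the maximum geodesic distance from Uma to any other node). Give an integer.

Distances from Uma: David:2, Frank:1, Gus:2, Leo:2, Mona:2, Veda:1, Yara:3.
The largest is 3 (to Yara), so the eccentricity of Uma is 3.

3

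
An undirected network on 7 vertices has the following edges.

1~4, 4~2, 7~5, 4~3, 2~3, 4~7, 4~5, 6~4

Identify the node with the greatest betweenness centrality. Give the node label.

Unnormalized betweenness of each node: 1:0, 2:0, 3:0, 4:13, 5:0, 6:0, 7:0.
4 has the largest value, 13, making it the main broker — the node through which the most shortest paths run.

4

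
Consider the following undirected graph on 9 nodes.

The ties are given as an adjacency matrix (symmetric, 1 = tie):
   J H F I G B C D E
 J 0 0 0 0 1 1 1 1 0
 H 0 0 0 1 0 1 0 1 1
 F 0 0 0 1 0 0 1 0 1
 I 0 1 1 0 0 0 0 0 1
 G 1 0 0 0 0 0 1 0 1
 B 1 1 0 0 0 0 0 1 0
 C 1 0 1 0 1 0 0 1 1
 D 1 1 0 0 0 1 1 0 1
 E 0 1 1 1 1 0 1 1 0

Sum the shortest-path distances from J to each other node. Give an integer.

13

Distances from J: B:1, C:1, D:1, E:2, F:2, G:1, H:2, I:3.
Sum = 1 + 1 + 1 + 2 + 2 + 1 + 2 + 3 = 13.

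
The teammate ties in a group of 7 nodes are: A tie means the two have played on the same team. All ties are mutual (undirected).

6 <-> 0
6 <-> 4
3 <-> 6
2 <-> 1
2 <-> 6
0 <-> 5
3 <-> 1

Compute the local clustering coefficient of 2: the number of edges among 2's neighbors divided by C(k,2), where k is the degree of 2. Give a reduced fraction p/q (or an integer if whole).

0

2's neighbors: 1 and 6 (k = 2).
Possible neighbor pairs: C(2,2) = 1. Edges among them: none → e = 0.
Clustering(2) = 0/1.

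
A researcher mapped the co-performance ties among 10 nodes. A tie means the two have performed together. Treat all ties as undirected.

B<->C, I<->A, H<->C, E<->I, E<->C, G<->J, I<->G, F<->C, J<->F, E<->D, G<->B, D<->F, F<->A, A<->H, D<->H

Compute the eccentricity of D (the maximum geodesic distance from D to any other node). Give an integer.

Distances from D: A:2, B:3, C:2, E:1, F:1, G:3, H:1, I:2, J:2.
The largest is 3 (to B and G), so the eccentricity of D is 3.

3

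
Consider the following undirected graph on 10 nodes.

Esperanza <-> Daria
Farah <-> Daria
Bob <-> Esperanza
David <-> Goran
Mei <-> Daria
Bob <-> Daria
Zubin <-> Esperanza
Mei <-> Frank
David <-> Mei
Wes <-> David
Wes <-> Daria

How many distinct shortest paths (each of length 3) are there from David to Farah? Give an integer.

The shortest distance is 3. The length-3 paths are: David–Mei–Daria–Farah; David–Wes–Daria–Farah.
That gives 2 distinct shortest paths.

2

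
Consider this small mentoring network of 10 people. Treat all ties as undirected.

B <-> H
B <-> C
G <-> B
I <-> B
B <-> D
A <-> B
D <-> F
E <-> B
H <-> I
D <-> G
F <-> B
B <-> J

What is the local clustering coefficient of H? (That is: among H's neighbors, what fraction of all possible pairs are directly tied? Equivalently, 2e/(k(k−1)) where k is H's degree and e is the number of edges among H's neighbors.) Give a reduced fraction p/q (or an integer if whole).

1

H's neighbors: B and I (k = 2).
Possible neighbor pairs: C(2,2) = 1. Edges among them: B–I → e = 1.
Clustering(H) = 1/1.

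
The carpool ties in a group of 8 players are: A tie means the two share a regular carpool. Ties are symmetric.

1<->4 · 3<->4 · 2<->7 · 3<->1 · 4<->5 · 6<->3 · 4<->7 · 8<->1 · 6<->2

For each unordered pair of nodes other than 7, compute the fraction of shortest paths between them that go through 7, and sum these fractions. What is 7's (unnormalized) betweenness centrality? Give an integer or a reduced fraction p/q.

Pairs whose geodesics pass through 7 — 4–2: 1; 1–2: 1/2; 8–2: 1/2; 2–5: 1.
All other pairs contribute 0.
Summing the contributions gives betweenness(7) = 3.

3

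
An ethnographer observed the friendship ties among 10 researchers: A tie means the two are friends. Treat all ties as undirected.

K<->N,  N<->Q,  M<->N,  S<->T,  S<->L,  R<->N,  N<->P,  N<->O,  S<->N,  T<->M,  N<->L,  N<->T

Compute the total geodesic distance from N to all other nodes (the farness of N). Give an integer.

9

Distances from N: K:1, L:1, M:1, O:1, P:1, Q:1, R:1, S:1, T:1.
Sum = 1 + 1 + 1 + 1 + 1 + 1 + 1 + 1 + 1 = 9.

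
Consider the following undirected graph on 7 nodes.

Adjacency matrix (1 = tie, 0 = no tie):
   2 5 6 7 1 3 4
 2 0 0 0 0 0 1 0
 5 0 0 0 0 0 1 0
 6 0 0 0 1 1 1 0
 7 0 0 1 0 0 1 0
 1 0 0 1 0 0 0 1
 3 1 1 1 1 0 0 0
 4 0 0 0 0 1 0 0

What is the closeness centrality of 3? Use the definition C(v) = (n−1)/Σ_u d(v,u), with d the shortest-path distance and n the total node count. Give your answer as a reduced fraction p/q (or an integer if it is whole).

Distances from 3: 1:2, 2:1, 4:3, 5:1, 6:1, 7:1. Sum = 9.
n = 7, so closeness = 6/9 = 2/3.

2/3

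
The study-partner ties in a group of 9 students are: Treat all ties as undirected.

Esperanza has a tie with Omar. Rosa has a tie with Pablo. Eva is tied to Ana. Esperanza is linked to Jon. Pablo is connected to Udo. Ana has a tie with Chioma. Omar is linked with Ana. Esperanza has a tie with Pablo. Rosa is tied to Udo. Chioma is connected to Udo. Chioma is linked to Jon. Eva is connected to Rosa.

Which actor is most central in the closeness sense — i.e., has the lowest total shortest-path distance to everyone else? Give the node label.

Chioma

Farness (sum of distances to all others) for each node — Ana:14, Chioma:13, Esperanza:14, Eva:16, Jon:16, Omar:16, Pablo:14, Rosa:15, Udo:14.
The smallest farness is 13, for Chioma, so Chioma has the highest closeness.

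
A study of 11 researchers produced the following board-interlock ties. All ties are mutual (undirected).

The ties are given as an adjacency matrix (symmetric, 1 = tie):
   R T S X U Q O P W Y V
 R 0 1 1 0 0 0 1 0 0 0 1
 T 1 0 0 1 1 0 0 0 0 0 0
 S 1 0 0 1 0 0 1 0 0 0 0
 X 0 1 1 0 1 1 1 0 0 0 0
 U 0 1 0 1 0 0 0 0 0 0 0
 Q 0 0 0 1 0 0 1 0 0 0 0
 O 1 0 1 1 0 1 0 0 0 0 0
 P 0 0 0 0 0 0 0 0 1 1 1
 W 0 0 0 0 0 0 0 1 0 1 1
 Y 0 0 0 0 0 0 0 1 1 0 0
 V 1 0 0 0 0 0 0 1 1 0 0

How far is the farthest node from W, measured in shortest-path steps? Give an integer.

Distances from W: O:3, P:1, Q:4, R:2, S:3, T:3, U:4, V:1, X:4, Y:1.
The largest is 4 (to X, U, and Q), so the eccentricity of W is 4.

4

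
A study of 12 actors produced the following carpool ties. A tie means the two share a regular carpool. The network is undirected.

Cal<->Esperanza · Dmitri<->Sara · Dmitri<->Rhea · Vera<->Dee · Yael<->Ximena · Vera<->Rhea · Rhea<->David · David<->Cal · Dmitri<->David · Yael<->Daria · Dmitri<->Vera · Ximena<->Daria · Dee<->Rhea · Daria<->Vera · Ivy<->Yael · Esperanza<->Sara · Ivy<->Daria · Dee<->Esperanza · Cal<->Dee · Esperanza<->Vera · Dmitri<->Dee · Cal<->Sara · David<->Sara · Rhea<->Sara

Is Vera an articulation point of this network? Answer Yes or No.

Removing Vera leaves {Daria, Ivy, Ximena, and Yael} with no path to {Cal, David, Dee, Dmitri, Esperanza, Rhea, and Sara}, so the network splits into 2 components. Vera is a cut vertex.

Yes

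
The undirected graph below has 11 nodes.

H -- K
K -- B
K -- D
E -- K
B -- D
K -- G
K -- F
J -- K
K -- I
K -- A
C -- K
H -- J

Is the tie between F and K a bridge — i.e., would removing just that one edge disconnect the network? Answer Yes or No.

Without the F–K edge there is no alternate route between F and K, so the network disconnects. It is a bridge.

Yes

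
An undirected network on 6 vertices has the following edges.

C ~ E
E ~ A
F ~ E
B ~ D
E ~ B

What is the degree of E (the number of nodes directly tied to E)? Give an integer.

E is directly tied to A, B, C, and F. That is 4 neighbors, so the degree of E is 4.

4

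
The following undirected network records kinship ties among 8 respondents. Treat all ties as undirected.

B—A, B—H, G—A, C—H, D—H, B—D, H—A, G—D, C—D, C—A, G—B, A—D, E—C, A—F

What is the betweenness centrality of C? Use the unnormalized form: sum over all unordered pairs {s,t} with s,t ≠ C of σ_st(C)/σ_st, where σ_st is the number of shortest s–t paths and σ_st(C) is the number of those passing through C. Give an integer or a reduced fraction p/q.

6

Pairs whose geodesics pass through C — D–E: 1; H–E: 1; B–E: 3/3; G–E: 2/2; A–E: 1; E–F: 1.
All other pairs contribute 0.
Summing the contributions gives betweenness(C) = 6.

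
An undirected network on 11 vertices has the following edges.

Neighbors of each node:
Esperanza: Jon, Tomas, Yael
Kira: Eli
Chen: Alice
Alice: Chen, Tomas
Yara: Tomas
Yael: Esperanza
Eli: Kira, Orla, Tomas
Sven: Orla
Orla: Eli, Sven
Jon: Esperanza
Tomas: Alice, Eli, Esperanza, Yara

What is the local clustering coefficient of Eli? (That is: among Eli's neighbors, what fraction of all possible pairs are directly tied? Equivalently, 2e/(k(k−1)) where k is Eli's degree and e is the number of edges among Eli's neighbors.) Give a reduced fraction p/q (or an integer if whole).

Eli's neighbors: Kira, Orla, and Tomas (k = 3).
Possible neighbor pairs: C(3,2) = 3. Edges among them: none → e = 0.
Clustering(Eli) = 0/3 = 0.

0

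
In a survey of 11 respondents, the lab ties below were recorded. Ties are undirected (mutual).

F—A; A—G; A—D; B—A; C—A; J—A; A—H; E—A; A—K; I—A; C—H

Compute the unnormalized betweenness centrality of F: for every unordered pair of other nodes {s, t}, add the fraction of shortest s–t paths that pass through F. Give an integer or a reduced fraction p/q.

0

No shortest path between any pair of other nodes passes through F.
Summing the contributions gives betweenness(F) = 0.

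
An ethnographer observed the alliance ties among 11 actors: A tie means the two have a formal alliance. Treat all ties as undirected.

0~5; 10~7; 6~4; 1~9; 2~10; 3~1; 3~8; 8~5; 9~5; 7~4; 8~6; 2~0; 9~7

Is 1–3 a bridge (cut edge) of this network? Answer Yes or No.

Even without that edge, 1 still reaches 3 via 1 – 9 – 5 – 8 – 3, so the network stays connected. Not a bridge.

No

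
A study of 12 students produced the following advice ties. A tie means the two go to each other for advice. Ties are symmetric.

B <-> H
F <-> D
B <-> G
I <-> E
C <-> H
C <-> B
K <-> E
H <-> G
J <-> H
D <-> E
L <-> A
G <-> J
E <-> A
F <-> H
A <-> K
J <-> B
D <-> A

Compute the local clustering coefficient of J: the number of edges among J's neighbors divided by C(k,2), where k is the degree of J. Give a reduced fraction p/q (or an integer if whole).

J's neighbors: B, G, and H (k = 3).
Possible neighbor pairs: C(3,2) = 3. Edges among them: B–G, B–H, G–H → e = 3.
Clustering(J) = 3/3 = 1.

1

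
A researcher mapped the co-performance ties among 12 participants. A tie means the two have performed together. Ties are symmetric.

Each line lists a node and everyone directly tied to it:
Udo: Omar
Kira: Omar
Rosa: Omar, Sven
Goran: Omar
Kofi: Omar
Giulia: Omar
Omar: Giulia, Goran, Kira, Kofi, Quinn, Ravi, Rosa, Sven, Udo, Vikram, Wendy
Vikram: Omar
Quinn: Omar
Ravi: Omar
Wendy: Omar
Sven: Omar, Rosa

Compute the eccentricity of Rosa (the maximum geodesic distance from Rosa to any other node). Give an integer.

2

Distances from Rosa: Giulia:2, Goran:2, Kira:2, Kofi:2, Omar:1, Quinn:2, Ravi:2, Sven:1, Udo:2, Vikram:2, Wendy:2.
The largest is 2 (to Vikram, Udo, Goran, Quinn, Kofi, Giulia, Kira, Wendy, and Ravi), so the eccentricity of Rosa is 2.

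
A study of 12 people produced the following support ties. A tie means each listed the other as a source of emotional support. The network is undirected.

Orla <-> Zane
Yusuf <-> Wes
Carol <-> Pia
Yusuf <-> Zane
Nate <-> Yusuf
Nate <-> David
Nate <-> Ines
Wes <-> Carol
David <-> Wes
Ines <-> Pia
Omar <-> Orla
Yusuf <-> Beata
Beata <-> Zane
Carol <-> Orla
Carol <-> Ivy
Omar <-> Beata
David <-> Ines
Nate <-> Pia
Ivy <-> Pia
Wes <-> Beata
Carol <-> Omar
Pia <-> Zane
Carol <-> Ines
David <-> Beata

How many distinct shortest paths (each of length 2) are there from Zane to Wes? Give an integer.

The shortest distance is 2. The length-2 paths are: Zane–Yusuf–Wes; Zane–Beata–Wes.
That gives 2 distinct shortest paths.

2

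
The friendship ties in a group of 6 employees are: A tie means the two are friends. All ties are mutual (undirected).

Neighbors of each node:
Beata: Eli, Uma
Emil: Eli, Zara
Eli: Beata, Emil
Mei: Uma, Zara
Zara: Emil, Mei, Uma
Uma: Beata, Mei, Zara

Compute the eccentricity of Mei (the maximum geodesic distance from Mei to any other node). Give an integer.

Distances from Mei: Beata:2, Eli:3, Emil:2, Uma:1, Zara:1.
The largest is 3 (to Eli), so the eccentricity of Mei is 3.

3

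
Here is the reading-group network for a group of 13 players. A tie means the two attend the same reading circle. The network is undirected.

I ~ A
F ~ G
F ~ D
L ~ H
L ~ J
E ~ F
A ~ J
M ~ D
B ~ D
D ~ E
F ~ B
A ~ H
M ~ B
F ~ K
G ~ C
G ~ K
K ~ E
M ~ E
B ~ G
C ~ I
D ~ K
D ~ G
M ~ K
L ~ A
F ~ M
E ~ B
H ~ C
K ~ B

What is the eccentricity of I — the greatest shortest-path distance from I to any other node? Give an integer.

4

Distances from I: A:1, B:3, C:1, D:3, E:4, F:3, G:2, H:2, J:2, K:3, L:2, M:4.
The largest is 4 (to M and E), so the eccentricity of I is 4.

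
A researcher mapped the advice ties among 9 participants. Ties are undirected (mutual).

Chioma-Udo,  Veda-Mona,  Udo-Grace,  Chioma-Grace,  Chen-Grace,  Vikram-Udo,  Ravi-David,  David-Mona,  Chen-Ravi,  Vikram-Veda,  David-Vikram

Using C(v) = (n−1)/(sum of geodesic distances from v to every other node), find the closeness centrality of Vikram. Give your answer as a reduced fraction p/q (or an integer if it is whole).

Distances from Vikram: Chen:3, Chioma:2, David:1, Grace:2, Mona:2, Ravi:2, Udo:1, Veda:1. Sum = 14.
n = 9, so closeness = 8/14 = 4/7.

4/7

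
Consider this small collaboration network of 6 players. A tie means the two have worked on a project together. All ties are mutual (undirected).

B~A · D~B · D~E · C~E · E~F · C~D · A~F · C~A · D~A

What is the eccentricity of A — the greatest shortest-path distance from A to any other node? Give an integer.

2

Distances from A: B:1, C:1, D:1, E:2, F:1.
The largest is 2 (to E), so the eccentricity of A is 2.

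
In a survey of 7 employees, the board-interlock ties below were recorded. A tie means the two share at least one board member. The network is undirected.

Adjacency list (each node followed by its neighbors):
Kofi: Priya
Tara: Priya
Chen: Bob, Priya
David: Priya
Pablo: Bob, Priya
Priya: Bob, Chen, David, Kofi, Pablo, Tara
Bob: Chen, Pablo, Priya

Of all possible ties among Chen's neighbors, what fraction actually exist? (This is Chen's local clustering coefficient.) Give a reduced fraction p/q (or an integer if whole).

Chen's neighbors: Bob and Priya (k = 2).
Possible neighbor pairs: C(2,2) = 1. Edges among them: Bob–Priya → e = 1.
Clustering(Chen) = 1/1.

1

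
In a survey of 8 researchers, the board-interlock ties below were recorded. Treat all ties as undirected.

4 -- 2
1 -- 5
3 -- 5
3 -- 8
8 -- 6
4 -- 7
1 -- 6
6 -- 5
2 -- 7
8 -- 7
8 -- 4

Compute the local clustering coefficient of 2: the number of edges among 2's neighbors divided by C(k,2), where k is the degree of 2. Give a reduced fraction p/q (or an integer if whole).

1

2's neighbors: 4 and 7 (k = 2).
Possible neighbor pairs: C(2,2) = 1. Edges among them: 4–7 → e = 1.
Clustering(2) = 1/1.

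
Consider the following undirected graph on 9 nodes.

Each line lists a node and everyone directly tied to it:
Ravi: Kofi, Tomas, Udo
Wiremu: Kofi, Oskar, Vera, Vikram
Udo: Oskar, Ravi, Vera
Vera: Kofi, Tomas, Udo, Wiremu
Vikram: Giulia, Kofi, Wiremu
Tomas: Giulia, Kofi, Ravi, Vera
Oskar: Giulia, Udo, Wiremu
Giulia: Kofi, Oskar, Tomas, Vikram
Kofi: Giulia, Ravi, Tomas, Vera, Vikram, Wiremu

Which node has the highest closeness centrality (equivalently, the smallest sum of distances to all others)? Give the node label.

Kofi

Farness (sum of distances to all others) for each node — Giulia:12, Kofi:10, Oskar:13, Ravi:13, Tomas:12, Udo:14, Vera:12, Vikram:14, Wiremu:12.
The smallest farness is 10, for Kofi, so Kofi has the highest closeness.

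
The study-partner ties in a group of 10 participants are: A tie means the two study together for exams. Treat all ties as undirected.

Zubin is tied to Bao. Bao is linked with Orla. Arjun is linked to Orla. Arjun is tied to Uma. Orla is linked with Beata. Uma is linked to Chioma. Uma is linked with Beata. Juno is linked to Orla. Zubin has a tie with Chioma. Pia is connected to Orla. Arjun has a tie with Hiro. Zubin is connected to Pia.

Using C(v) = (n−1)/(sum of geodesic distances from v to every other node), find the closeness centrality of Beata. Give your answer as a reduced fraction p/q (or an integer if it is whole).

Distances from Beata: Arjun:2, Bao:2, Chioma:2, Hiro:3, Juno:2, Orla:1, Pia:2, Uma:1, Zubin:3. Sum = 18.
n = 10, so closeness = 9/18 = 1/2.

1/2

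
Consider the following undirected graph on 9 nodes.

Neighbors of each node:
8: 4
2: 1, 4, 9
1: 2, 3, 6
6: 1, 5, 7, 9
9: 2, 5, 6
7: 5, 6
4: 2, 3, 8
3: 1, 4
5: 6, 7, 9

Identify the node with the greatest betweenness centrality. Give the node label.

Unnormalized betweenness of each node: 1:22/3, 2:9, 3:13/6, 4:47/6, 5:4/3, 6:15/2, 7:0, 8:0, 9:35/6.
2 has the largest value, 9, making it the main broker — the node through which the most shortest paths run.

2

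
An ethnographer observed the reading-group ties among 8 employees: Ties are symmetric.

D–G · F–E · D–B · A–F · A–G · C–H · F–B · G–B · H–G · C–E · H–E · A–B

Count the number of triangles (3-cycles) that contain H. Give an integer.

1

H's neighbors: C, E, and G.
Neighbor pairs that are themselves tied: H–C–E. Each forms one triangle with H, for 1 in total.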